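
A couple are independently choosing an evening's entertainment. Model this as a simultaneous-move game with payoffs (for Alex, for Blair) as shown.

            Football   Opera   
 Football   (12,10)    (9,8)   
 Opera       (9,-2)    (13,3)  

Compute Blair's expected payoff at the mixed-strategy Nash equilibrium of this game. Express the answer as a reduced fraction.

Alex mixes with probability p on Football, chosen so Blair is indifferent: 10p + (-2)(1−p) = 8p + 3(1−p) gives p = 5/7.
Blair's expected payoff is 10·5/7 + (-2)·2/7 = 46/7.

46/7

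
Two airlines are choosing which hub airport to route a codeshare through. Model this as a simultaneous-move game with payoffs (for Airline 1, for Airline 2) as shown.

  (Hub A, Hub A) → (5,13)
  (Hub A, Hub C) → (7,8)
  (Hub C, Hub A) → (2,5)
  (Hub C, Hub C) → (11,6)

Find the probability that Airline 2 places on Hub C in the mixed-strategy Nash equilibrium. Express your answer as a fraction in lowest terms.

3/7

Airline 2's mix q on Hub A must make Airline 1 indifferent between Hub A and Hub C.
Airline 1's payoff from Hub A: 5q + 7(1−q). From Hub C: 2q + 11(1−q).
Set equal: 3q = 4(1−q) → q = 4/7.
Probability on Hub C is 1 − 4/7 = 3/7.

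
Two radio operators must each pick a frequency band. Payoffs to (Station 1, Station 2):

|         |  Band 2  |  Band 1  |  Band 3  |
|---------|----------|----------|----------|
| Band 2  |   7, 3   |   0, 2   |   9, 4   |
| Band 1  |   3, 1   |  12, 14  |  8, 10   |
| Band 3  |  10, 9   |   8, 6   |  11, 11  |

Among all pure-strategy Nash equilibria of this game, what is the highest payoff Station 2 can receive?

Both Band 1 is a pure NE (Station 1: 12 ≥ 8; Station 2: 14 ≥ 10). Station 2 gets 14.
Both Band 3 is a pure NE (Station 1: 11 ≥ 9; Station 2: 11 ≥ 9). Station 2 gets 11.
Every other cell has a profitable deviation for at least one player. Highest of {14, 11} is 14.

14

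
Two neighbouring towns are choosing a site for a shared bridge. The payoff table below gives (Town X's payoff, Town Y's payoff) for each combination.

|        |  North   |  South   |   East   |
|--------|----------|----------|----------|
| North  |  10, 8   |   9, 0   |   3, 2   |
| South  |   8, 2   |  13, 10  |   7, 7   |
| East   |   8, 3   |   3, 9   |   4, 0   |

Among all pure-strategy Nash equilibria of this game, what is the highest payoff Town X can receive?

Both North is a pure NE (Town X: 10 ≥ 8; Town Y: 8 ≥ 2). Town X gets 10.
Both South is a pure NE (Town X: 13 ≥ 9; Town Y: 10 ≥ 7). Town X gets 13.
Every other cell has a profitable deviation for at least one player. Highest of {10, 13} is 13.

13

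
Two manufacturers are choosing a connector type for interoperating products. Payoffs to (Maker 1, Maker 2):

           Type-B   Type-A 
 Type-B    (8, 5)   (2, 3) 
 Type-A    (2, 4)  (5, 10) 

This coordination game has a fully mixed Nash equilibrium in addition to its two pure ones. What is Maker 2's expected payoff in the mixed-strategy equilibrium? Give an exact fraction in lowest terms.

Maker 1 mixes with probability p on Type-B, chosen so Maker 2 is indifferent: 5p + 4(1−p) = 3p + 10(1−p) gives p = 3/4.
Maker 2's expected payoff is 5·3/4 + 4·1/4 = 19/4.

19/4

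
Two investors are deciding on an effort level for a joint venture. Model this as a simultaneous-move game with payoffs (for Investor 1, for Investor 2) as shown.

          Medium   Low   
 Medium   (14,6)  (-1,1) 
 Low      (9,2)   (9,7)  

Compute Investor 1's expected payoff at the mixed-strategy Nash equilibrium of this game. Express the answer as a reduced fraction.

Investor 2 mixes with probability q on Medium, chosen so Investor 1 is indifferent: 14q + (-1)(1−q) = 9q + 9(1−q) gives q = 2/3.
Investor 1's expected payoff (from either row, since indifferent) is 14·2/3 + (-1)·1/3 = 9.

9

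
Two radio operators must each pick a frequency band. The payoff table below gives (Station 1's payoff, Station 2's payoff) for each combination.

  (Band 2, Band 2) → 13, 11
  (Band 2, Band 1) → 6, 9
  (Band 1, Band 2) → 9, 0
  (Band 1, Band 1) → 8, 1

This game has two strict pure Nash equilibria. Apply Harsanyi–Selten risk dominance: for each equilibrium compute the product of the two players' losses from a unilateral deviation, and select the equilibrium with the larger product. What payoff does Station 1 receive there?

At both Band 2: Station 1 loses 13 − 9 = 4 by deviating; Station 2 loses 11 − 9 = 2. Product = 4·2 = 8.
At both Band 1: Station 1 loses 8 − 6 = 2 by deviating; Station 2 loses 1 − 0 = 1. Product = 2·1 = 2.
8 > 2, so both Band 2 is risk-dominant. Station 1's payoff there is 13.

13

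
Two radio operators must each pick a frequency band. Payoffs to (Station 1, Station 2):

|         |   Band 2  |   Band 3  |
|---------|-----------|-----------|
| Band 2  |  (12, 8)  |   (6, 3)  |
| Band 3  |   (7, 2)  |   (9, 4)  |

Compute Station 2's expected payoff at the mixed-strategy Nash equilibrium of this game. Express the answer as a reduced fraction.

26/7

Station 1 mixes with probability p on Band 2, chosen so Station 2 is indifferent: 8p + 2(1−p) = 3p + 4(1−p) gives p = 2/7.
Station 2's expected payoff is 8·2/7 + 2·5/7 = 26/7.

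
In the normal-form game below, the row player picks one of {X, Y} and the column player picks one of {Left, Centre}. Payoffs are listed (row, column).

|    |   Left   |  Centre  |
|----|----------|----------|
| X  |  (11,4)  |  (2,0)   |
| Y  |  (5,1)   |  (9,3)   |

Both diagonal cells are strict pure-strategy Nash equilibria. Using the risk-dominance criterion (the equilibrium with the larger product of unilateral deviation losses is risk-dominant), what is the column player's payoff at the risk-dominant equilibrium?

At (X, Left): the row player loses 11 − 5 = 6 by deviating; the column player loses 4 − 0 = 4. Product = 6·4 = 24.
At (Y, Centre): the row player loses 9 − 2 = 7 by deviating; the column player loses 3 − 1 = 2. Product = 7·2 = 14.
24 > 14, so (X, Left) is risk-dominant. The column player's payoff there is 4.

4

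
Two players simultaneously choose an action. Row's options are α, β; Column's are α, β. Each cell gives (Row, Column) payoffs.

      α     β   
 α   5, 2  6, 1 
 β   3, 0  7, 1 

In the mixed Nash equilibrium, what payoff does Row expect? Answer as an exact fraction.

Column mixes with probability q on α, chosen so Row is indifferent: 5q + 6(1−q) = 3q + 7(1−q) gives q = 1/3.
Row's expected payoff (from either row, since indifferent) is 5·1/3 + 6·2/3 = 17/3.

17/3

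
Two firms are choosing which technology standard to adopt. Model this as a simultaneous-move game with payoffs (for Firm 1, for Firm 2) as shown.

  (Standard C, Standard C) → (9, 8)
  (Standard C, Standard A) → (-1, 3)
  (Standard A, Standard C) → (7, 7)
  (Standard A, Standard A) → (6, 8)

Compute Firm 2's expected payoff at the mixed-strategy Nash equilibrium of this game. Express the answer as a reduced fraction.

Firm 1 mixes with probability p on Standard C, chosen so Firm 2 is indifferent: 8p + 7(1−p) = 3p + 8(1−p) gives p = 1/6.
Firm 2's expected payoff is 8·1/6 + 7·5/6 = 43/6.

43/6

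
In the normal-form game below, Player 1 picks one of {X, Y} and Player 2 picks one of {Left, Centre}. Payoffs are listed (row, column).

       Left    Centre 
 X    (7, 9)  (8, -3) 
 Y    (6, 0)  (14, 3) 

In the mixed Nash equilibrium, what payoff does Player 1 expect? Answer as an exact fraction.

Player 2 mixes with probability q on Left, chosen so Player 1 is indifferent: 7q + 8(1−q) = 6q + 14(1−q) gives q = 6/7.
Player 1's expected payoff (from either row, since indifferent) is 7·6/7 + 8·1/7 = 50/7.

50/7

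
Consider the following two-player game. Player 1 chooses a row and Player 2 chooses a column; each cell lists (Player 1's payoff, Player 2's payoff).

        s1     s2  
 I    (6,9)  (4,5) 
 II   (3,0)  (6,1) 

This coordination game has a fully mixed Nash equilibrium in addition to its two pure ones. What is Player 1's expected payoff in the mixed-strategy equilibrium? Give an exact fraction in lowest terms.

24/5

Player 2 mixes with probability q on s1, chosen so Player 1 is indifferent: 6q + 4(1−q) = 3q + 6(1−q) gives q = 2/5.
Player 1's expected payoff (from either row, since indifferent) is 6·2/5 + 4·3/5 = 24/5.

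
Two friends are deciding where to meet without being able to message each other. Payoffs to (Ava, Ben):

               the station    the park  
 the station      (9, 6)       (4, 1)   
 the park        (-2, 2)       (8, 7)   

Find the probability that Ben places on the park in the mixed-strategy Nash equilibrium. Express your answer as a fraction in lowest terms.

11/15

Ben's mix q on the station must make Ava indifferent between the station and the park.
Ava's payoff from the station: 9q + 4(1−q). From the park: (-2)q + 8(1−q).
Set equal: 11q = 4(1−q) → q = 4/15.
Probability on the park is 1 − 4/15 = 11/15.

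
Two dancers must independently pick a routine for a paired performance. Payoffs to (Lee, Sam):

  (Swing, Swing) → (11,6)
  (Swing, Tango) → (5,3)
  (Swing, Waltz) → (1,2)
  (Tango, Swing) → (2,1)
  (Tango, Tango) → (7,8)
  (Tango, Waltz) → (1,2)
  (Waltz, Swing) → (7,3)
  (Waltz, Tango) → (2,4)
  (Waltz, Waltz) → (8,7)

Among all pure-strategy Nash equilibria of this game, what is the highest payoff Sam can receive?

8

Both Swing is a pure NE (Lee: 11 ≥ 7; Sam: 6 ≥ 3). Sam gets 6.
Both Tango is a pure NE (Lee: 7 ≥ 5; Sam: 8 ≥ 2). Sam gets 8.
Both Waltz is a pure NE (Lee: 8 ≥ 1; Sam: 7 ≥ 4). Sam gets 7.
Every other cell has a profitable deviation for at least one player. Highest of {6, 8, 7} is 8.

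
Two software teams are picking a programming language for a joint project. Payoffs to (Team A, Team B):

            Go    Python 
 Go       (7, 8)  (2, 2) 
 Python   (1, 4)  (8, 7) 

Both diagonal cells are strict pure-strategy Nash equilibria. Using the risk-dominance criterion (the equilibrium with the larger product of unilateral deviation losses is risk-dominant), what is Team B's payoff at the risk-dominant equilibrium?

8

At both Go: Team A loses 7 − 1 = 6 by deviating; Team B loses 8 − 2 = 6. Product = 6·6 = 36.
At both Python: Team A loses 8 − 2 = 6 by deviating; Team B loses 7 − 4 = 3. Product = 6·3 = 18.
36 > 18, so both Go is risk-dominant. Team B's payoff there is 8.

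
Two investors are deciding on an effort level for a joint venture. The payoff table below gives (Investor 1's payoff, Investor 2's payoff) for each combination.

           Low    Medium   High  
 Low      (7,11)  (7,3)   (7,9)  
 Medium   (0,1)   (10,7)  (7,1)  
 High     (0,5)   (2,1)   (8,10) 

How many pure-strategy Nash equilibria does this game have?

3

Both Low: Investor 1 gets 7 (best alternative 0); Investor 2 gets 11 (best alternative 9). Neither deviates — NE.
Both Medium: Investor 1 gets 10 (best alternative 7); Investor 2 gets 7 (best alternative 1). Neither deviates — NE.
Both High: Investor 1 gets 8 (best alternative 7); Investor 2 gets 10 (best alternative 5). Neither deviates — NE.
(High, Low) is not a NE: Investor 1 would switch to Low (7 > 0).
No other cell survives both best-response checks, so there are 3 pure NE.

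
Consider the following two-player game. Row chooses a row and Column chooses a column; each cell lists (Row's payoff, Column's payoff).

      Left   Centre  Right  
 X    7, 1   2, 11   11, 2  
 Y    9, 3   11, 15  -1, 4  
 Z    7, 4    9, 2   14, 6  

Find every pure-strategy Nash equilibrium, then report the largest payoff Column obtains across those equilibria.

15

(Y, Centre) is a pure NE (Row: 11 ≥ 9; Column: 15 ≥ 4). Column gets 15.
(Z, Right) is a pure NE (Row: 14 ≥ 11; Column: 6 ≥ 4). Column gets 6.
Every other cell has a profitable deviation for at least one player. Highest of {15, 6} is 15.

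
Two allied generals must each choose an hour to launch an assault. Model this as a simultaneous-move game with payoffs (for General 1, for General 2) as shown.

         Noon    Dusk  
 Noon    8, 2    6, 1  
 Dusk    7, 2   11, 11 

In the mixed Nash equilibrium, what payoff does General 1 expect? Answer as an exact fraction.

General 2 mixes with probability q on Noon, chosen so General 1 is indifferent: 8q + 6(1−q) = 7q + 11(1−q) gives q = 5/6.
General 1's expected payoff (from either row, since indifferent) is 8·5/6 + 6·1/6 = 23/3.

23/3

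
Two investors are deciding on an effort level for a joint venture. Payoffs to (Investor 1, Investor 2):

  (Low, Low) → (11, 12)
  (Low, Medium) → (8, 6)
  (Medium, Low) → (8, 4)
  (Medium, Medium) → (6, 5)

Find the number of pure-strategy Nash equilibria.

1

Both Low: Investor 1 gets 11 (best alternative 8); Investor 2 gets 12 (best alternative 6). Neither deviates — NE.
Both Medium is not a NE: Investor 1 would switch to Low (8 > 6).
No other cell survives both best-response checks, so there is 1 pure NE.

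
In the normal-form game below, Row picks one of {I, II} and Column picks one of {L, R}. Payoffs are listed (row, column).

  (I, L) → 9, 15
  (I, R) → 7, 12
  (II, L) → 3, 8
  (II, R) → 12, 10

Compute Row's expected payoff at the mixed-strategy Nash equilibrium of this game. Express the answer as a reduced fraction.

87/11

Column mixes with probability q on L, chosen so Row is indifferent: 9q + 7(1−q) = 3q + 12(1−q) gives q = 5/11.
Row's expected payoff (from either row, since indifferent) is 9·5/11 + 7·6/11 = 87/11.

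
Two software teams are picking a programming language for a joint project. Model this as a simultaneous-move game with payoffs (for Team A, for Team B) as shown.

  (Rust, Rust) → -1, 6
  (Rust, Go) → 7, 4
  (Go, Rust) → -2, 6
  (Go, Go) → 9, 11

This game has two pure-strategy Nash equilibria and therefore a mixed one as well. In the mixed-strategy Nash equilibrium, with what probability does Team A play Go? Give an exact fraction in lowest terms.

Team A's mix p on Rust must make Team B indifferent between Rust and Go.
Team B's payoff from Rust: 6p + 6(1−p). From Go: 4p + 11(1−p).
Set equal: 2p = 5(1−p) → p = 5/7.
Probability on Go is 1 − 5/7 = 2/7.

2/7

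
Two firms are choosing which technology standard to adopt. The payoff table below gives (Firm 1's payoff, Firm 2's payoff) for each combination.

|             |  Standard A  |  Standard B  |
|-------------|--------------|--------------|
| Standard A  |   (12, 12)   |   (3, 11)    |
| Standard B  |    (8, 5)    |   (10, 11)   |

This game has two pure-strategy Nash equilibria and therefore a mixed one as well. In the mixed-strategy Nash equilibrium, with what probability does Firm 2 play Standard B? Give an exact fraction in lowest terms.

Firm 2's mix q on Standard A must make Firm 1 indifferent between Standard A and Standard B.
Firm 1's payoff from Standard A: 12q + 3(1−q). From Standard B: 8q + 10(1−q).
Set equal: 4q = 7(1−q) → q = 7/11.
Probability on Standard B is 1 − 7/11 = 4/11.

4/11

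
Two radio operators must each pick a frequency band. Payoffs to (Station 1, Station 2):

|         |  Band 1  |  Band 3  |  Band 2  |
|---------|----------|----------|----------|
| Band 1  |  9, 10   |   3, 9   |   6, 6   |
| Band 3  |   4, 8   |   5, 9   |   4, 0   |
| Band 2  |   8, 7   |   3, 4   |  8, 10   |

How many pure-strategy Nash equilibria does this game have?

3

Both Band 1: Station 1 gets 9 (best alternative 8); Station 2 gets 10 (best alternative 9). Neither deviates — NE.
Both Band 3: Station 1 gets 5 (best alternative 3); Station 2 gets 9 (best alternative 8). Neither deviates — NE.
Both Band 2: Station 1 gets 8 (best alternative 6); Station 2 gets 10 (best alternative 7). Neither deviates — NE.
(Band 2, Band 1) is not a NE: Station 1 would switch to Band 1 (9 > 8).
No other cell survives both best-response checks, so there are 3 pure NE.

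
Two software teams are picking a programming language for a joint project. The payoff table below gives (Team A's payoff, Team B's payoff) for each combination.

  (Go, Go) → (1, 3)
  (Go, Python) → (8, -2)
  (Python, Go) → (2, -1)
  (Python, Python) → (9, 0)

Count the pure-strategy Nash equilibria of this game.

Both Python: Team A gets 9 (best alternative 8); Team B gets 0 (best alternative -1). Neither deviates — NE.
Both Go is not a NE: Team A would switch to Python (2 > 1).
No other cell survives both best-response checks, so there is 1 pure NE.

1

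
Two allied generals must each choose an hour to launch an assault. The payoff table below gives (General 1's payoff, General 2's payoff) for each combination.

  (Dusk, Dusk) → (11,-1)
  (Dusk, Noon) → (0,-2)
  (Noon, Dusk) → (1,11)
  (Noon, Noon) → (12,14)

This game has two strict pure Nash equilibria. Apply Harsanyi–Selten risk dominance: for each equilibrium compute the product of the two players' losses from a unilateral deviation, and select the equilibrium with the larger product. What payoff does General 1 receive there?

At both Dusk: General 1 loses 11 − 1 = 10 by deviating; General 2 loses -1 − (-2) = 1. Product = 10·1 = 10.
At both Noon: General 1 loses 12 − 0 = 12 by deviating; General 2 loses 14 − 11 = 3. Product = 12·3 = 36.
36 > 10, so both Noon is risk-dominant. General 1's payoff there is 12.

12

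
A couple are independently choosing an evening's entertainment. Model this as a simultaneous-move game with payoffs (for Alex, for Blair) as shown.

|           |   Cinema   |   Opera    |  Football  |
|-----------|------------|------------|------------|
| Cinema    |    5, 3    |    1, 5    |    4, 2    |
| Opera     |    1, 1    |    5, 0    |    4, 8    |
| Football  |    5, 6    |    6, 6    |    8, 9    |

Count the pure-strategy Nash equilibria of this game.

Both Football: Alex gets 8 (best alternative 4); Blair gets 9 (best alternative 6). Neither deviates — NE.
Both Cinema is not a NE: Blair would switch to Opera (5 > 3).
No other cell survives both best-response checks, so there is 1 pure NE.

1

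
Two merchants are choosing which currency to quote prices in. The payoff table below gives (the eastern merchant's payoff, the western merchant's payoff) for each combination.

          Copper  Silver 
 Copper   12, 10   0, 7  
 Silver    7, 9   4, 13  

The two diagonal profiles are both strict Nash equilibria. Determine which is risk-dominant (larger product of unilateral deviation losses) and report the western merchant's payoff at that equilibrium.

13

At both Copper: the eastern merchant loses 12 − 7 = 5 by deviating; the western merchant loses 10 − 7 = 3. Product = 5·3 = 15.
At both Silver: the eastern merchant loses 4 − 0 = 4 by deviating; the western merchant loses 13 − 9 = 4. Product = 4·4 = 16.
16 > 15, so both Silver is risk-dominant. The western merchant's payoff there is 13.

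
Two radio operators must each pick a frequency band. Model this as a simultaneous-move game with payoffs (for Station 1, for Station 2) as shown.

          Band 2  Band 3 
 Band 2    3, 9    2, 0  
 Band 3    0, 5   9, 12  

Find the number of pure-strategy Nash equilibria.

2

Both Band 2: Station 1 gets 3 (best alternative 0); Station 2 gets 9 (best alternative 0). Neither deviates — NE.
Both Band 3: Station 1 gets 9 (best alternative 2); Station 2 gets 12 (best alternative 5). Neither deviates — NE.
(Band 3, Band 2) is not a NE: Station 1 would switch to Band 2 (3 > 0).
No other cell survives both best-response checks, so there are 2 pure NE.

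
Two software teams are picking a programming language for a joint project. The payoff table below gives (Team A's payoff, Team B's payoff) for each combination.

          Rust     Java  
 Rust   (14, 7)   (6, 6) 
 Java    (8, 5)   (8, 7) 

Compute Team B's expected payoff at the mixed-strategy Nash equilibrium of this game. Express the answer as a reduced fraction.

Team A mixes with probability p on Rust, chosen so Team B is indifferent: 7p + 5(1−p) = 6p + 7(1−p) gives p = 2/3.
Team B's expected payoff is 7·2/3 + 5·1/3 = 19/3.

19/3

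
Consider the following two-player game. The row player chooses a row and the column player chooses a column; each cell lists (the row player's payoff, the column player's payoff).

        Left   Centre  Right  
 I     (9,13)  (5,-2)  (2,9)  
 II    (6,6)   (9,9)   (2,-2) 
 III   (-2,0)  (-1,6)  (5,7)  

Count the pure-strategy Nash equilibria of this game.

(I, Left): the row player gets 9 (best alternative 6); the column player gets 13 (best alternative 9). Neither deviates — NE.
(II, Centre): the row player gets 9 (best alternative 5); the column player gets 9 (best alternative 6). Neither deviates — NE.
(III, Right): the row player gets 5 (best alternative 2); the column player gets 7 (best alternative 6). Neither deviates — NE.
(III, Left) is not a NE: the row player would switch to I (9 > -2).
No other cell survives both best-response checks, so there are 3 pure NE.

3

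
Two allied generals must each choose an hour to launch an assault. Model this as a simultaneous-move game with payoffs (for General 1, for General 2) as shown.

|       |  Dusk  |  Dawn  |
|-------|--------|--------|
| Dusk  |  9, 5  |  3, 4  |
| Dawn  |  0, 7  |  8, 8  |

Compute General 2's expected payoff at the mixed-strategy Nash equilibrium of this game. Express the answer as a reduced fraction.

6

General 1 mixes with probability p on Dusk, chosen so General 2 is indifferent: 5p + 7(1−p) = 4p + 8(1−p) gives p = 1/2.
General 2's expected payoff is 5·1/2 + 7·1/2 = 6.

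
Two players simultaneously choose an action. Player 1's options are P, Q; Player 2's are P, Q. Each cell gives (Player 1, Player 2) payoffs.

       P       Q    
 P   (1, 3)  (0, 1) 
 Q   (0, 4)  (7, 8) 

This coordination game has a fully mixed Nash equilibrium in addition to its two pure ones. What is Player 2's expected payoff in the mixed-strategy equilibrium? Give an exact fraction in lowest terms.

10/3

Player 1 mixes with probability p on P, chosen so Player 2 is indifferent: 3p + 4(1−p) = 1p + 8(1−p) gives p = 2/3.
Player 2's expected payoff is 3·2/3 + 4·1/3 = 10/3.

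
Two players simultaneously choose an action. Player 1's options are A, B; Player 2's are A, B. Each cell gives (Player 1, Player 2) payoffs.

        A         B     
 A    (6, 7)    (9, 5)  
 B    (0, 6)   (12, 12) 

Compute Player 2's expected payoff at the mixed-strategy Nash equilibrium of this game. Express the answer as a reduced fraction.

27/4

Player 1 mixes with probability p on A, chosen so Player 2 is indifferent: 7p + 6(1−p) = 5p + 12(1−p) gives p = 3/4.
Player 2's expected payoff is 7·3/4 + 6·1/4 = 27/4.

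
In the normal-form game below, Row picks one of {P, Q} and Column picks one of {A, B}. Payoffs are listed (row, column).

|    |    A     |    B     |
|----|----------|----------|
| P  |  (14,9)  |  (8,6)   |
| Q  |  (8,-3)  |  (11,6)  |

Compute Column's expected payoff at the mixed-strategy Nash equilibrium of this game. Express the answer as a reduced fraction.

Row mixes with probability p on P, chosen so Column is indifferent: 9p + (-3)(1−p) = 6p + 6(1−p) gives p = 3/4.
Column's expected payoff is 9·3/4 + (-3)·1/4 = 6.

6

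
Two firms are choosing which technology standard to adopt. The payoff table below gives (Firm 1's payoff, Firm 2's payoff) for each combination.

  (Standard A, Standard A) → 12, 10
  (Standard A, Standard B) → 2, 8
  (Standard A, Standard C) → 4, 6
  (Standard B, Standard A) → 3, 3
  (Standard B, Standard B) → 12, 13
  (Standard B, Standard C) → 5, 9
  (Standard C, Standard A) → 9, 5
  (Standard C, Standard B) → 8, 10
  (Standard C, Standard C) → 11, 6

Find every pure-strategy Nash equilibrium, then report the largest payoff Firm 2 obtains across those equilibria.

13

Both Standard A is a pure NE (Firm 1: 12 ≥ 9; Firm 2: 10 ≥ 8). Firm 2 gets 10.
Both Standard B is a pure NE (Firm 1: 12 ≥ 8; Firm 2: 13 ≥ 9). Firm 2 gets 13.
Every other cell has a profitable deviation for at least one player. Highest of {10, 13} is 13.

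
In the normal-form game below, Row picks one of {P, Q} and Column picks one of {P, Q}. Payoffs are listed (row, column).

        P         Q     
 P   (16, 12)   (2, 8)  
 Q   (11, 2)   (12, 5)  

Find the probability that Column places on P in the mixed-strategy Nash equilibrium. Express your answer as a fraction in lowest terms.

Column's mix q on P must make Row indifferent between P and Q.
Row's payoff from P: 16q + 2(1−q). From Q: 11q + 12(1−q).
Set equal: 5q = 10(1−q) → q = 10/15 = 2/3.

2/3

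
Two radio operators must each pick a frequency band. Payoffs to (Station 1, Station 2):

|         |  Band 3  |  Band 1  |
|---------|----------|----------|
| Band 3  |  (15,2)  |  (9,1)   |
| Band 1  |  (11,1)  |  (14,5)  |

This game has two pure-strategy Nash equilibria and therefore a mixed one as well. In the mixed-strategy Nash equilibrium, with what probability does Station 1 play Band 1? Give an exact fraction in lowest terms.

Station 1's mix p on Band 3 must make Station 2 indifferent between Band 3 and Band 1.
Station 2's payoff from Band 3: 2p + 1(1−p). From Band 1: 1p + 5(1−p).
Set equal: 1p = 4(1−p) → p = 4/5.
Probability on Band 1 is 1 − 4/5 = 1/5.

1/5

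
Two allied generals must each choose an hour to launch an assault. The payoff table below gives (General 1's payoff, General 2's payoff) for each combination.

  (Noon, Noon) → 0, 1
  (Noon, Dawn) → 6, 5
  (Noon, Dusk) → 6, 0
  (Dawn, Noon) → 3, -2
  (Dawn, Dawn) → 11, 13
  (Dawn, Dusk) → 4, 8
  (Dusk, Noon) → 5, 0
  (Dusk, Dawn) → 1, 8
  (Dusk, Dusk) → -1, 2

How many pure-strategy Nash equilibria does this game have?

1

Both Dawn: General 1 gets 11 (best alternative 6); General 2 gets 13 (best alternative 8). Neither deviates — NE.
Both Dusk is not a NE: General 1 would switch to Noon (6 > -1).
No other cell survives both best-response checks, so there is 1 pure NE.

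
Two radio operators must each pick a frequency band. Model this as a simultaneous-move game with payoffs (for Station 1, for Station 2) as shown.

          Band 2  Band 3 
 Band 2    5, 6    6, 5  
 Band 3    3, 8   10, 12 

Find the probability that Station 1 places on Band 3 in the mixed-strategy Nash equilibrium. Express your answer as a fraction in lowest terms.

Station 1's mix p on Band 2 must make Station 2 indifferent between Band 2 and Band 3.
Station 2's payoff from Band 2: 6p + 8(1−p). From Band 3: 5p + 12(1−p).
Set equal: 1p = 4(1−p) → p = 4/5.
Probability on Band 3 is 1 − 4/5 = 1/5.

1/5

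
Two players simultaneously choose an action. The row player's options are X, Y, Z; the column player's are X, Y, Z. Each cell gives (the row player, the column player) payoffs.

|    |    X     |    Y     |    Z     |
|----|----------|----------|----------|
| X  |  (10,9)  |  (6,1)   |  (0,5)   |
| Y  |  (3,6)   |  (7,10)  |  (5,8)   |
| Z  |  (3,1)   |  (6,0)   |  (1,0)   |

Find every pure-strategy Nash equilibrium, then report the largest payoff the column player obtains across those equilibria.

Both X is a pure NE (the row player: 10 ≥ 3; the column player: 9 ≥ 5). The column player gets 9.
Both Y is a pure NE (the row player: 7 ≥ 6; the column player: 10 ≥ 8). The column player gets 10.
Every other cell has a profitable deviation for at least one player. Highest of {9, 10} is 10.

10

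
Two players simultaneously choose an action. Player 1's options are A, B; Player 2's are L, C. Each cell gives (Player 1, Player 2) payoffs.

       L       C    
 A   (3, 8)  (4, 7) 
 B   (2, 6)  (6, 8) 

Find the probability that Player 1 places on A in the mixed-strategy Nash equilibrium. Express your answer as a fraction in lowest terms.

Player 1's mix p on A must make Player 2 indifferent between L and C.
Player 2's payoff from L: 8p + 6(1−p). From C: 7p + 8(1−p).
Set equal: 1p = 2(1−p) → p = 2/3.

2/3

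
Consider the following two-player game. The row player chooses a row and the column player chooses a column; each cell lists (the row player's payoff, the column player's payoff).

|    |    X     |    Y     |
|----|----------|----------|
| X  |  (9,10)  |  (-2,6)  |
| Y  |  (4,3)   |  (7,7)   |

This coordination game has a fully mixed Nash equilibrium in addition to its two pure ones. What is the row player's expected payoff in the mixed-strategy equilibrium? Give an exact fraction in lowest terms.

71/14

The column player mixes with probability q on X, chosen so the row player is indifferent: 9q + (-2)(1−q) = 4q + 7(1−q) gives q = 9/14.
The row player's expected payoff (from either row, since indifferent) is 9·9/14 + (-2)·5/14 = 71/14.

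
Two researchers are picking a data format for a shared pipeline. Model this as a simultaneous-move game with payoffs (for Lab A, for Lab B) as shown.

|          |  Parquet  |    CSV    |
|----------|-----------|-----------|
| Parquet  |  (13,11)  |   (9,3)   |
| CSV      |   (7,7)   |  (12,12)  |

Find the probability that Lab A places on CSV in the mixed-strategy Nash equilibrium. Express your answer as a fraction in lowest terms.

Lab A's mix p on Parquet must make Lab B indifferent between Parquet and CSV.
Lab B's payoff from Parquet: 11p + 7(1−p). From CSV: 3p + 12(1−p).
Set equal: 8p = 5(1−p) → p = 5/13.
Probability on CSV is 1 − 5/13 = 8/13.

8/13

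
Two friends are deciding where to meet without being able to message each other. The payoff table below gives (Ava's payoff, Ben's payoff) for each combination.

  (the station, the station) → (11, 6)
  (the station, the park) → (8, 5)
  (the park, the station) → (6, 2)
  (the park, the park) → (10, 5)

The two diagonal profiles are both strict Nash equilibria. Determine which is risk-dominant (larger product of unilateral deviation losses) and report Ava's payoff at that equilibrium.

10

At both the station: Ava loses 11 − 6 = 5 by deviating; Ben loses 6 − 5 = 1. Product = 5·1 = 5.
At both the park: Ava loses 10 − 8 = 2 by deviating; Ben loses 5 − 2 = 3. Product = 2·3 = 6.
6 > 5, so both the park is risk-dominant. Ava's payoff there is 10.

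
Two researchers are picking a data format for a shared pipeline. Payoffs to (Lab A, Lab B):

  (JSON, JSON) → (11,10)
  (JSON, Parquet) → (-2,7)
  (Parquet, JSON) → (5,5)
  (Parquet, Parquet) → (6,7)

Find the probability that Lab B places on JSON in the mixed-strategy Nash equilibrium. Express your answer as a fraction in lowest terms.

4/7

Lab B's mix q on JSON must make Lab A indifferent between JSON and Parquet.
Lab A's payoff from JSON: 11q + (-2)(1−q). From Parquet: 5q + 6(1−q).
Set equal: 6q = 8(1−q) → q = 8/14 = 4/7.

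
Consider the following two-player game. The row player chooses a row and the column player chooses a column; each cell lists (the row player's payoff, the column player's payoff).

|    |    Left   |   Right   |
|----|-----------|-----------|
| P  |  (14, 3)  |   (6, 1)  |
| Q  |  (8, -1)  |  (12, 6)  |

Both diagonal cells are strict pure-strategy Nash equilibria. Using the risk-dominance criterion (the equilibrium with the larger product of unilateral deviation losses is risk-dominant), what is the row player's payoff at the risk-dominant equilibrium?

At (P, Left): the row player loses 14 − 8 = 6 by deviating; the column player loses 3 − 1 = 2. Product = 6·2 = 12.
At (Q, Right): the row player loses 12 − 6 = 6 by deviating; the column player loses 6 − (-1) = 7. Product = 6·7 = 42.
42 > 12, so (Q, Right) is risk-dominant. The row player's payoff there is 12.

12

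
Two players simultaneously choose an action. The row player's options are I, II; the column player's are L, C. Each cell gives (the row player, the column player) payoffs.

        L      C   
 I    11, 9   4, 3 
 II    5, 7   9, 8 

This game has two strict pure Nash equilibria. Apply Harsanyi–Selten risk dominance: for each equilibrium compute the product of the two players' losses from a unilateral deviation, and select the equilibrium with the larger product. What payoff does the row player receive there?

At (I, L): the row player loses 11 − 5 = 6 by deviating; the column player loses 9 − 3 = 6. Product = 6·6 = 36.
At (II, C): the row player loses 9 − 4 = 5 by deviating; the column player loses 8 − 7 = 1. Product = 5·1 = 5.
36 > 5, so (I, L) is risk-dominant. The row player's payoff there is 11.

11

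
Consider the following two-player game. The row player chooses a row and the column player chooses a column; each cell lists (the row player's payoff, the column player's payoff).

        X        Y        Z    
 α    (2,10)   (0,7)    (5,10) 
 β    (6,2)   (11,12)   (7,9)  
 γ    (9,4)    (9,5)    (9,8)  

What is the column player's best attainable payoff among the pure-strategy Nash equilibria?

12

(β, Y) is a pure NE (the row player: 11 ≥ 9; the column player: 12 ≥ 9). The column player gets 12.
(γ, Z) is a pure NE (the row player: 9 ≥ 7; the column player: 8 ≥ 5). The column player gets 8.
Every other cell has a profitable deviation for at least one player. Highest of {12, 8} is 12.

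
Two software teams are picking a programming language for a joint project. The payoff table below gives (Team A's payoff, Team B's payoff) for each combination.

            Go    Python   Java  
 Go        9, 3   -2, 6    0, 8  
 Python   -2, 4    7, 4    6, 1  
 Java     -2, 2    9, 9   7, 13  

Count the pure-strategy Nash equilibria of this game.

Both Java: Team A gets 7 (best alternative 6); Team B gets 13 (best alternative 9). Neither deviates — NE.
Both Go is not a NE: Team B would switch to Java (8 > 3).
No other cell survives both best-response checks, so there is 1 pure NE.

1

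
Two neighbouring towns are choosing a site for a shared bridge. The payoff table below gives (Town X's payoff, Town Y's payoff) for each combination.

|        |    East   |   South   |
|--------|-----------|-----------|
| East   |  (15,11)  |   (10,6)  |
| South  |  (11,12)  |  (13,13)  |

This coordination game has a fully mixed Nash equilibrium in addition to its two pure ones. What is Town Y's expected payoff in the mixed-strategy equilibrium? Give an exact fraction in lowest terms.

71/6

Town X mixes with probability p on East, chosen so Town Y is indifferent: 11p + 12(1−p) = 6p + 13(1−p) gives p = 1/6.
Town Y's expected payoff is 11·1/6 + 12·5/6 = 71/6.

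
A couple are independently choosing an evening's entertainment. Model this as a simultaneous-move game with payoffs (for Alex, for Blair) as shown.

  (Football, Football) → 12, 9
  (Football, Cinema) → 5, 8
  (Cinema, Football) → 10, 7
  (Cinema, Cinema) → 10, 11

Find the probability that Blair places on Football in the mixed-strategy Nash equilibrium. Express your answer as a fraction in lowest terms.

Blair's mix q on Football must make Alex indifferent between Football and Cinema.
Alex's payoff from Football: 12q + 5(1−q). From Cinema: 10q + 10(1−q).
Set equal: 2q = 5(1−q) → q = 5/7.

5/7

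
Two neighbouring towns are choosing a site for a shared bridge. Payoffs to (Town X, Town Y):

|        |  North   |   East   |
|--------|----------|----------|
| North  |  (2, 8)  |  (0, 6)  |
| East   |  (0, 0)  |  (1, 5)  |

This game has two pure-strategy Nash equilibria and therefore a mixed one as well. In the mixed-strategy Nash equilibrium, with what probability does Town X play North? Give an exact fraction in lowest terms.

5/7

Town X's mix p on North must make Town Y indifferent between North and East.
Town Y's payoff from North: 8p + 0(1−p). From East: 6p + 5(1−p).
Set equal: 2p = 5(1−p) → p = 5/7.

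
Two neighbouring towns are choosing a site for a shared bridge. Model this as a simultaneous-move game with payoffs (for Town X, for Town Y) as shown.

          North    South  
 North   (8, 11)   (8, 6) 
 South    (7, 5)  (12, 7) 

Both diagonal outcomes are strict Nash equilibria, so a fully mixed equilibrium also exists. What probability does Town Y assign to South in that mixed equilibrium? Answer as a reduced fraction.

Town Y's mix q on North must make Town X indifferent between North and South.
Town X's payoff from North: 8q + 8(1−q). From South: 7q + 12(1−q).
Set equal: 1q = 4(1−q) → q = 4/5.
Probability on South is 1 − 4/5 = 1/5.

1/5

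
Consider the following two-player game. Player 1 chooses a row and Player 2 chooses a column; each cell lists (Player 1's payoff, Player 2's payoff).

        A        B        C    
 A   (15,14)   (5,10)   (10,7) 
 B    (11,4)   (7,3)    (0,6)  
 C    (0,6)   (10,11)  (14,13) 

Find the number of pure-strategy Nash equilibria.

Both A: Player 1 gets 15 (best alternative 11); Player 2 gets 14 (best alternative 10). Neither deviates — NE.
Both C: Player 1 gets 14 (best alternative 10); Player 2 gets 13 (best alternative 11). Neither deviates — NE.
Both B is not a NE: Player 1 would switch to C (10 > 7).
No other cell survives both best-response checks, so there are 2 pure NE.

2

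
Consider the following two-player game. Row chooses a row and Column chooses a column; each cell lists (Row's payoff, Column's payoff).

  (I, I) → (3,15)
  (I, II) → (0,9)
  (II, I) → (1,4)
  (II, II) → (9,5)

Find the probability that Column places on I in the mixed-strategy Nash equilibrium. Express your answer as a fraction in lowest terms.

9/11

Column's mix q on I must make Row indifferent between I and II.
Row's payoff from I: 3q + 0(1−q). From II: 1q + 9(1−q).
Set equal: 2q = 9(1−q) → q = 9/11.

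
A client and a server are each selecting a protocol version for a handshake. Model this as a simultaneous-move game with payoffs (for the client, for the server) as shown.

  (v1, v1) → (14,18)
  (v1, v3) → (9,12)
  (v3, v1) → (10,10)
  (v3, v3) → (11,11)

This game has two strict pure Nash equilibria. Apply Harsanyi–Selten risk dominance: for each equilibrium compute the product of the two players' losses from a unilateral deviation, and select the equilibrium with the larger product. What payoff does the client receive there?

At both v1: the client loses 14 − 10 = 4 by deviating; the server loses 18 − 12 = 6. Product = 4·6 = 24.
At both v3: the client loses 11 − 9 = 2 by deviating; the server loses 11 − 10 = 1. Product = 2·1 = 2.
24 > 2, so both v1 is risk-dominant. The client's payoff there is 14.

14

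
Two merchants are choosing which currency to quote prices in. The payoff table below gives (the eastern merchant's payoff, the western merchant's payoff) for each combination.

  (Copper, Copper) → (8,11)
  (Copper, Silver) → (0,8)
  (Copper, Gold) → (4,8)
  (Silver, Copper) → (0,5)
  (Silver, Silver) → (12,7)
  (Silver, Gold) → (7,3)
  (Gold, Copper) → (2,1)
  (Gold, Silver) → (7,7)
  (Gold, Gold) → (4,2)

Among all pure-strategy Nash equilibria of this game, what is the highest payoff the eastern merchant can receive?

Both Copper is a pure NE (the eastern merchant: 8 ≥ 2; the western merchant: 11 ≥ 8). The eastern merchant gets 8.
Both Silver is a pure NE (the eastern merchant: 12 ≥ 7; the western merchant: 7 ≥ 5). The eastern merchant gets 12.
Every other cell has a profitable deviation for at least one player. Highest of {8, 12} is 12.

12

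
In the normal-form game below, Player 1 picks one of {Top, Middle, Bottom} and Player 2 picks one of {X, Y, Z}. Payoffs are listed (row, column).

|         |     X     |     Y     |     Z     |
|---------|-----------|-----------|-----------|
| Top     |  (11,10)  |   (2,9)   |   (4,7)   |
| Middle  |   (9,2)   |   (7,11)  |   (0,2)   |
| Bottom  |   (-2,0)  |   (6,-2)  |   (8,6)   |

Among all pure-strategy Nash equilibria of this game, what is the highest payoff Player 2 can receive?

11

(Top, X) is a pure NE (Player 1: 11 ≥ 9; Player 2: 10 ≥ 9). Player 2 gets 10.
(Middle, Y) is a pure NE (Player 1: 7 ≥ 6; Player 2: 11 ≥ 2). Player 2 gets 11.
(Bottom, Z) is a pure NE (Player 1: 8 ≥ 4; Player 2: 6 ≥ 0). Player 2 gets 6.
Every other cell has a profitable deviation for at least one player. Highest of {10, 11, 6} is 11.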